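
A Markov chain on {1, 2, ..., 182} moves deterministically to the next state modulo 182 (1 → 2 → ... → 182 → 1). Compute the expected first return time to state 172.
E[T_172 | X_0 = 172] = 182

The chain cycles deterministically, so starting at state 172 it returns in exactly 182 steps. Equivalently, the stationary distribution is uniform π_j = 1/182 for every state j, so by Kac's formula E[T_172] = 1/π_172 = 182.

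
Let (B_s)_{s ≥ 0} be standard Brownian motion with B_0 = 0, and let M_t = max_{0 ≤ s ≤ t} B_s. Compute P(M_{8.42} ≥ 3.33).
P(M_{8.42} ≥ 3.33) = 2·P(B_{8.42} ≥ 3.33) = 2(1 − Φ(3.33/√8.42)) ≈ 0.2511

By the reflection principle for Brownian motion, P(M_t ≥ a) = 2 · P(B_t ≥ a) for a ≥ 0. Since B_t ~ N(0, t), P(B_t ≥ 3.33) = 1 − Φ(3.33/√t) = 1 − Φ(3.33/√8.42) = 1 − Φ(1.1476). So
  P(M_{8.42} ≥ 3.33) = 2(1 − Φ(1.1476)) ≈ 0.2511.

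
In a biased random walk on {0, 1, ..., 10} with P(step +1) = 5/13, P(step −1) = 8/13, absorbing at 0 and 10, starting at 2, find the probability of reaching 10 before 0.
P(hit 10 before 0) = (1 − (8/5)^2) / (1 − (8/5)^10) = 390625/27281441

Let u_k denote P(reach 10 before 0 | start at k). Boundary: u_0 = 0, u_10 = 1. Recurrence: u_k = 5/13·u_{k+1} + 8/13·u_{k-1} for 1 ≤ k ≤ 9. Try u_k = A + B·r^k with r = q/p = (8/13)/(5/13) = 8/5. Substitution satisfies the recurrence; boundary conditions give:
  u_k = (1 − r^k) / (1 − r^N) = (1 − (8/5)^2) / (1 − (8/5)^10) = 390625/27281441.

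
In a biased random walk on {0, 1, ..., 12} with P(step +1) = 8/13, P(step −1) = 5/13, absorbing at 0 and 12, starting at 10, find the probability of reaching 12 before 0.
P(hit 12 before 0) = (1 − (5/8)^10) / (1 − (5/8)^12) = 1746012224/1755777849

Let u_k denote P(reach 12 before 0 | start at k). Boundary: u_0 = 0, u_12 = 1. Recurrence: u_k = 8/13·u_{k+1} + 5/13·u_{k-1} for 1 ≤ k ≤ 11. Try u_k = A + B·r^k with r = q/p = (5/13)/(8/13) = 5/8. Substitution satisfies the recurrence; boundary conditions give:
  u_k = (1 − r^k) / (1 − r^N) = (1 − (5/8)^10) / (1 − (5/8)^12) = 1746012224/1755777849.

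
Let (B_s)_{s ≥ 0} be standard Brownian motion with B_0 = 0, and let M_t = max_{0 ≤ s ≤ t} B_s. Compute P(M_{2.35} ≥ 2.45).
P(M_{2.35} ≥ 2.45) = 2·P(B_{2.35} ≥ 2.45) = 2(1 − Φ(2.45/√2.35)) ≈ 0.1100

By the reflection principle for Brownian motion, P(M_t ≥ a) = 2 · P(B_t ≥ a) for a ≥ 0. Since B_t ~ N(0, t), P(B_t ≥ 2.45) = 1 − Φ(2.45/√t) = 1 − Φ(2.45/√2.35) = 1 − Φ(1.5982). So
  P(M_{2.35} ≥ 2.45) = 2(1 − Φ(1.5982)) ≈ 0.1100.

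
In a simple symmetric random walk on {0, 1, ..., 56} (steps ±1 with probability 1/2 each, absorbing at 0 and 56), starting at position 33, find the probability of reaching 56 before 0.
P(hit 56 before 0) = 33/56

Let u_k = P(hit 56 before 0 | start at k). Then u_0 = 0, u_56 = 1, and u_k = u_{k-1}/2 + u_{k+1}/2 for 1 ≤ k ≤ 55. This harmonic recurrence is solved by u_k = k/56, giving u_33 = 33/56.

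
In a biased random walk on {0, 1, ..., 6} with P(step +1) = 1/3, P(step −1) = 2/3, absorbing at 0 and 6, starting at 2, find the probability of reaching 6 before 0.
P(hit 6 before 0) = (1 − (2)^2) / (1 − (2)^6) = 1/21

Let u_k denote P(reach 6 before 0 | start at k). Boundary: u_0 = 0, u_6 = 1. Recurrence: u_k = 1/3·u_{k+1} + 2/3·u_{k-1} for 1 ≤ k ≤ 5. Try u_k = A + B·r^k with r = q/p = (2/3)/(1/3) = 2. Substitution satisfies the recurrence; boundary conditions give:
  u_k = (1 − r^k) / (1 − r^N) = (1 − (2)^2) / (1 − (2)^6) = 1/21.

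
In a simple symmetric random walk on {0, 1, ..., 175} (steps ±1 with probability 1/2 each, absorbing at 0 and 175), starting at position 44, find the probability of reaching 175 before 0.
P(hit 175 before 0) = 44/175

Let u_k = P(hit 175 before 0 | start at k). Then u_0 = 0, u_175 = 1, and u_k = u_{k-1}/2 + u_{k+1}/2 for 1 ≤ k ≤ 174. This harmonic recurrence is solved by u_k = k/175, giving u_44 = 44/175.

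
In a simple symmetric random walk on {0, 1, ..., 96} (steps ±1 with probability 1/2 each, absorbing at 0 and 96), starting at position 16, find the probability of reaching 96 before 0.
P(hit 96 before 0) = 16/96 = 1/6

Let u_k = P(hit 96 before 0 | start at k). Then u_0 = 0, u_96 = 1, and u_k = u_{k-1}/2 + u_{k+1}/2 for 1 ≤ k ≤ 95. This harmonic recurrence is solved by u_k = k/96, giving u_16 = 16/96 = 1/6.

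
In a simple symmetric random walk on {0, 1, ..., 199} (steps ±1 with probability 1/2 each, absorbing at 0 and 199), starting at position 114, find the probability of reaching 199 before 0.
P(hit 199 before 0) = 114/199

Let u_k = P(hit 199 before 0 | start at k). Then u_0 = 0, u_199 = 1, and u_k = u_{k-1}/2 + u_{k+1}/2 for 1 ≤ k ≤ 198. This harmonic recurrence is solved by u_k = k/199, giving u_114 = 114/199.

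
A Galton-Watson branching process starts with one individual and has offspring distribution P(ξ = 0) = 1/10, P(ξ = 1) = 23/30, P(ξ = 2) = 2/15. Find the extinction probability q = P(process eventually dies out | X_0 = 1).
q = 3/4

The pgf is f(s) = 1/10 + 23/30·s + 2/15·s². The extinction probability q is the smallest fixed point of f in [0, 1]. Setting s = f(s):
  2/15·s² + (23/30 − 1)·s + 1/10 = 0
  2/15·s² − (1/10 + 2/15)·s + 1/10 = 0
which factors as (s − 1)·(2/15·s − 1/10) = 0, giving roots s = 1 and s = (1/10)/(2/15) = 3/4.
Mean offspring μ = 23/30 + 2·2/15 = 31/30 > 1 (supercritical), so q < 1. The extinction probability is the smaller root: q = (1/10)/(2/15) = 3/4.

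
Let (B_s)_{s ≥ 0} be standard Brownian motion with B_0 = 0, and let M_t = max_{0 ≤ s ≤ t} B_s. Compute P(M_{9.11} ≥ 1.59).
P(M_{9.11} ≥ 1.59) = 2·P(B_{9.11} ≥ 1.59) = 2(1 − Φ(1.59/√9.11)) ≈ 0.5983

By the reflection principle for Brownian motion, P(M_t ≥ a) = 2 · P(B_t ≥ a) for a ≥ 0. Since B_t ~ N(0, t), P(B_t ≥ 1.59) = 1 − Φ(1.59/√t) = 1 − Φ(1.59/√9.11) = 1 − Φ(0.5268). So
  P(M_{9.11} ≥ 1.59) = 2(1 − Φ(0.5268)) ≈ 0.5983.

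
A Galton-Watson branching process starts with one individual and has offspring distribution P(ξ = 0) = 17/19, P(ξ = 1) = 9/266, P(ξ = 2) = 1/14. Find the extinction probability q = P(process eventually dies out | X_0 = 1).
q = 1

Mean offspring μ = 0·17/19 + 1·9/266 + 2·1/14 = 47/266 ≤ 1. For μ ≤ 1 with offspring not concentrated at 1, the Galton-Watson process goes extinct almost surely, so q = 1.
(Algebraic check: The pgf is f(s) = 17/19 + 9/266·s + 1/14·s². The extinction probability q is the smallest fixed point of f in [0, 1]. Setting s = f(s):
  1/14·s² + (9/266 − 1)·s + 17/19 = 0
  1/14·s² − (17/19 + 1/14)·s + 17/19 = 0
which factors as (s − 1)·(1/14·s − 17/19) = 0, giving roots s = 1 and s = (17/19)/(1/14) = 238/19. Since 238/19 ≥ 1, the smallest root in [0, 1] is s = 1.)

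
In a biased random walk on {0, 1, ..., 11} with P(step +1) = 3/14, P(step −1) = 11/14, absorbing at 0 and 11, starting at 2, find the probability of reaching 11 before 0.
P(hit 11 before 0) = (1 − (11/3)^2) / (1 − (11/3)^11) = 275562/35663936683

Let u_k denote P(reach 11 before 0 | start at k). Boundary: u_0 = 0, u_11 = 1. Recurrence: u_k = 3/14·u_{k+1} + 11/14·u_{k-1} for 1 ≤ k ≤ 10. Try u_k = A + B·r^k with r = q/p = (11/14)/(3/14) = 11/3. Substitution satisfies the recurrence; boundary conditions give:
  u_k = (1 − r^k) / (1 − r^N) = (1 − (11/3)^2) / (1 − (11/3)^11) = 275562/35663936683.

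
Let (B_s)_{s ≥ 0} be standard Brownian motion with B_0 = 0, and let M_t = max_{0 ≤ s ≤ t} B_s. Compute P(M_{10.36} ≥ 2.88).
P(M_{10.36} ≥ 2.88) = 2·P(B_{10.36} ≥ 2.88) = 2(1 − Φ(2.88/√10.36)) ≈ 0.3709

By the reflection principle for Brownian motion, P(M_t ≥ a) = 2 · P(B_t ≥ a) for a ≥ 0. Since B_t ~ N(0, t), P(B_t ≥ 2.88) = 1 − Φ(2.88/√t) = 1 − Φ(2.88/√10.36) = 1 − Φ(0.8948). So
  P(M_{10.36} ≥ 2.88) = 2(1 − Φ(0.8948)) ≈ 0.3709.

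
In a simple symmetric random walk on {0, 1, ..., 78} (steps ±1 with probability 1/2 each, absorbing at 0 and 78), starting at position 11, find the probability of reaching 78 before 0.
P(hit 78 before 0) = 11/78

Let u_k = P(hit 78 before 0 | start at k). Then u_0 = 0, u_78 = 1, and u_k = u_{k-1}/2 + u_{k+1}/2 for 1 ≤ k ≤ 77. This harmonic recurrence is solved by u_k = k/78, giving u_11 = 11/78.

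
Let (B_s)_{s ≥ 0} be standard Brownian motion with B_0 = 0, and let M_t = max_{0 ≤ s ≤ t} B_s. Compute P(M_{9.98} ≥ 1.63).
P(M_{9.98} ≥ 1.63) = 2·P(B_{9.98} ≥ 1.63) = 2(1 − Φ(1.63/√9.98)) ≈ 0.6059

By the reflection principle for Brownian motion, P(M_t ≥ a) = 2 · P(B_t ≥ a) for a ≥ 0. Since B_t ~ N(0, t), P(B_t ≥ 1.63) = 1 − Φ(1.63/√t) = 1 − Φ(1.63/√9.98) = 1 − Φ(0.5160). So
  P(M_{9.98} ≥ 1.63) = 2(1 − Φ(0.5160)) ≈ 0.6059.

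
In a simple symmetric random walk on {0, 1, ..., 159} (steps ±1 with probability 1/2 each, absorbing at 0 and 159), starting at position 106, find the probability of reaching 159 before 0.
P(hit 159 before 0) = 106/159 = 2/3

Let u_k = P(hit 159 before 0 | start at k). Then u_0 = 0, u_159 = 1, and u_k = u_{k-1}/2 + u_{k+1}/2 for 1 ≤ k ≤ 158. This harmonic recurrence is solved by u_k = k/159, giving u_106 = 106/159 = 2/3.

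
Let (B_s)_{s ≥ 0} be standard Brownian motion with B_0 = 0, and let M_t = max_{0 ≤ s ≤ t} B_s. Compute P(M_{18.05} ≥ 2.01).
P(M_{18.05} ≥ 2.01) = 2·P(B_{18.05} ≥ 2.01) = 2(1 − Φ(2.01/√18.05)) ≈ 0.6361

By the reflection principle for Brownian motion, P(M_t ≥ a) = 2 · P(B_t ≥ a) for a ≥ 0. Since B_t ~ N(0, t), P(B_t ≥ 2.01) = 1 − Φ(2.01/√t) = 1 − Φ(2.01/√18.05) = 1 − Φ(0.4731). So
  P(M_{18.05} ≥ 2.01) = 2(1 − Φ(0.4731)) ≈ 0.6361.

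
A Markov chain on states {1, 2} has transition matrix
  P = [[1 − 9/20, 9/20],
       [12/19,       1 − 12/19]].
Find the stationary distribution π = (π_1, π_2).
π_1 = 80/137, π_2 = 57/137

Solve πP = π with π_1 + π_2 = 1. From πP = π: π_1 · (1 − 9/20) + π_2 · 12/19 = π_1 ⇒ π_2 · 12/19 = π_1 · 9/20 ⇒ π_2/π_1 = (9/20)/(12/19) = 57/80. Together with π_1 + π_2 = 1:
  π_1 = (12/19)/(9/20 + 12/19) = (12/19)/(411/380) = 80/137,
  π_2 = (9/20)/(9/20 + 12/19) = (9/20)/(411/380) = 57/137.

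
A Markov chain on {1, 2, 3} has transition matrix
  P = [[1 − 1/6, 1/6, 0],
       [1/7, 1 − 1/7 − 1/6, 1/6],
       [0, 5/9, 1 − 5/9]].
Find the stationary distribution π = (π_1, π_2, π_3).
π = (60/151, 70/151, 21/151)

This is a birth-death chain on three states, which satisfies detailed balance: π_1 · P_{12} = π_2 · P_{21} and π_2 · P_{23} = π_3 · P_{32}.
From π_1 · 1/6 = π_2 · 1/7: π_2/π_1 = (1/6)/(1/7) = 7/6.
From π_2 · 1/6 = π_3 · 5/9: π_3/π_2 = (1/6)/(5/9) = 3/10.
Take π_1 proportional to 1; then unnormalized π = (1, 7/6, 7/20). Normalize by dividing by the sum 151/60:
  π = (60/151, 70/151, 21/151).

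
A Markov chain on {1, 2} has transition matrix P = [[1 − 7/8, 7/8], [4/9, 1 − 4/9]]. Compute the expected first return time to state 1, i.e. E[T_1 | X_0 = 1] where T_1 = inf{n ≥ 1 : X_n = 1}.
E[T_1 | X_0 = 1] = 1/π_1 = 95/32

For an irreducible recurrent Markov chain with stationary distribution π, E[T_i | X_0 = i] = 1/π_i (Kac's formula). Here π_1 = (4/9)/(7/8 + 4/9) = (4/9)/(95/72) = 32/95, so E[T_1 | X_0 = 1] = 1/π_1 = (7/8 + 4/9)/(4/9) = (95/72)/(4/9) = 95/32.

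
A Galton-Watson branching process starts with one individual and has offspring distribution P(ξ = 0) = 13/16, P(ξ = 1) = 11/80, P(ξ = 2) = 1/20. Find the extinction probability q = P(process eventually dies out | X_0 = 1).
q = 1

Mean offspring μ = 0·13/16 + 1·11/80 + 2·1/20 = 19/80 ≤ 1. For μ ≤ 1 with offspring not concentrated at 1, the Galton-Watson process goes extinct almost surely, so q = 1.
(Algebraic check: The pgf is f(s) = 13/16 + 11/80·s + 1/20·s². The extinction probability q is the smallest fixed point of f in [0, 1]. Setting s = f(s):
  1/20·s² + (11/80 − 1)·s + 13/16 = 0
  1/20·s² − (13/16 + 1/20)·s + 13/16 = 0
which factors as (s − 1)·(1/20·s − 13/16) = 0, giving roots s = 1 and s = (13/16)/(1/20) = 65/4. Since 65/4 ≥ 1, the smallest root in [0, 1] is s = 1.)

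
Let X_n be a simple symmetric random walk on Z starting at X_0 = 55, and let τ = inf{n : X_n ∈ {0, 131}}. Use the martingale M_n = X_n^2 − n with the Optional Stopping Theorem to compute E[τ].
E[τ] = 4180

M_n = X_n^2 − n is a martingale (since E[X_{n+1}^2 | F_n] = X_n^2 + 1). By OST (τ has finite mean in a bounded region), E[M_τ] = E[M_0] = X_0^2 − 0 = 55^2 = 3025. Also E[M_τ] = E[X_τ^2] − E[τ]. The walk exits at 0 or 131, with P(hit 131 first) = 55/131, so E[X_τ^2] = 131^2 · 55/131 + 0 = 7205. Thus E[τ] = E[X_τ^2] − E[M_τ] = 7205 − 3025 = 4180 = 55(131 − 55) = 4180.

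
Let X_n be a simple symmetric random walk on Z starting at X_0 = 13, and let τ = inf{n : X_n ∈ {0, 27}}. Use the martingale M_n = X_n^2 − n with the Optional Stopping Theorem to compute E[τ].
E[τ] = 182

M_n = X_n^2 − n is a martingale (since E[X_{n+1}^2 | F_n] = X_n^2 + 1). By OST (τ has finite mean in a bounded region), E[M_τ] = E[M_0] = X_0^2 − 0 = 13^2 = 169. Also E[M_τ] = E[X_τ^2] − E[τ]. The walk exits at 0 or 27, with P(hit 27 first) = 13/27, so E[X_τ^2] = 27^2 · 13/27 + 0 = 351. Thus E[τ] = E[X_τ^2] − E[M_τ] = 351 − 169 = 182 = 13(27 − 13) = 182.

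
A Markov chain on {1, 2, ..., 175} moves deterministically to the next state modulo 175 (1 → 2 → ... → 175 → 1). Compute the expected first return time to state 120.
E[T_120 | X_0 = 120] = 175

The chain cycles deterministically, so starting at state 120 it returns in exactly 175 steps. Equivalently, the stationary distribution is uniform π_j = 1/175 for every state j, so by Kac's formula E[T_120] = 1/π_120 = 175.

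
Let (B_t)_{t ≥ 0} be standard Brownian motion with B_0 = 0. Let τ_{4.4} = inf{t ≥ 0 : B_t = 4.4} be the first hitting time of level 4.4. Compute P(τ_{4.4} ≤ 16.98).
P(τ_{4.4} ≤ 16.98) = 2(1 − Φ(4.4/√16.98)) = 2(1 − Φ(1.0678)) ≈ 0.2856

By the reflection principle for standard BM, P(τ_b ≤ t) = 2 · P(B_t ≥ b). Since B_t ~ N(0, t), P(B_t ≥ 4.4) = 1 − Φ(4.4/√t) = 1 − Φ(4.4/√16.98) = 1 − Φ(1.0678) ≈ 0.14281. Doubling: P(τ_{4.4} ≤ 16.98) ≈ 2 · 0.14281 = 0.28562 ≈ 0.2856.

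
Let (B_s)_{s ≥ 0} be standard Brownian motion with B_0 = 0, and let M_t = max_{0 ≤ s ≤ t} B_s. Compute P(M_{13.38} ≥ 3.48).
P(M_{13.38} ≥ 3.48) = 2·P(B_{13.38} ≥ 3.48) = 2(1 − Φ(3.48/√13.38)) ≈ 0.3414

By the reflection principle for Brownian motion, P(M_t ≥ a) = 2 · P(B_t ≥ a) for a ≥ 0. Since B_t ~ N(0, t), P(B_t ≥ 3.48) = 1 − Φ(3.48/√t) = 1 − Φ(3.48/√13.38) = 1 − Φ(0.9514). So
  P(M_{13.38} ≥ 3.48) = 2(1 − Φ(0.9514)) ≈ 0.3414.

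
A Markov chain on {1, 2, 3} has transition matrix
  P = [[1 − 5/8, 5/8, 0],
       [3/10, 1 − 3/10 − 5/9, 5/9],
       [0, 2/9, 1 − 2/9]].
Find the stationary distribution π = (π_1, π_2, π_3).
π = (24/199, 50/199, 125/199)

This is a birth-death chain on three states, which satisfies detailed balance: π_1 · P_{12} = π_2 · P_{21} and π_2 · P_{23} = π_3 · P_{32}.
From π_1 · 5/8 = π_2 · 3/10: π_2/π_1 = (5/8)/(3/10) = 25/12.
From π_2 · 5/9 = π_3 · 2/9: π_3/π_2 = (5/9)/(2/9) = 5/2.
Take π_1 proportional to 1; then unnormalized π = (1, 25/12, 125/24). Normalize by dividing by the sum 199/24:
  π = (24/199, 50/199, 125/199).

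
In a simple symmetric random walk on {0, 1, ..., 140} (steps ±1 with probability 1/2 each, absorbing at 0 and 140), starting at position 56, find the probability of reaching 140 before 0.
P(hit 140 before 0) = 56/140 = 2/5

Let u_k = P(hit 140 before 0 | start at k). Then u_0 = 0, u_140 = 1, and u_k = u_{k-1}/2 + u_{k+1}/2 for 1 ≤ k ≤ 139. This harmonic recurrence is solved by u_k = k/140, giving u_56 = 56/140 = 2/5.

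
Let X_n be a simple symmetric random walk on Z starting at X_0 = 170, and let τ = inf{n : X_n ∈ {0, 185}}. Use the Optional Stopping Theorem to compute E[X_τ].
E[X_τ] = 170

X_n is a martingale and τ is a bounded-mean stopping time (indeed τ is finite a.s. with bounded expectation since the walk is in a bounded region). By the OST, E[X_τ] = E[X_0] = 170. Equivalently: E[X_τ] = 185 · P(hit 185 first) + 0 · P(hit 0 first) = 185 · (170/185) = 170.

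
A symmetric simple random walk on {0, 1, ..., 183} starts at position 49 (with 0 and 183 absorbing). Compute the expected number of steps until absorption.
E[τ | X_0 = 49] = 6566

Let v_k = E[τ | X_0 = k]. Boundary: v_0 = v_183 = 0. Recurrence: v_k = 1 + (v_{k-1} + v_{k+1})/2 for 1 ≤ k ≤ 182. The particular solution to v_k − (v_{k-1} + v_{k+1})/2 = 1 is v_k = −k^2. Adding homogeneous solution A + B k and matching boundaries gives v_k = k (183 − k). Substituting k = 49: v_49 = 49 · 134 = 6566.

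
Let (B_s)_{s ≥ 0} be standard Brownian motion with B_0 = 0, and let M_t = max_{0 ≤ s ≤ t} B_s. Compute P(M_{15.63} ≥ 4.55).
P(M_{15.63} ≥ 4.55) = 2·P(B_{15.63} ≥ 4.55) = 2(1 − Φ(4.55/√15.63)) ≈ 0.2498

By the reflection principle for Brownian motion, P(M_t ≥ a) = 2 · P(B_t ≥ a) for a ≥ 0. Since B_t ~ N(0, t), P(B_t ≥ 4.55) = 1 − Φ(4.55/√t) = 1 − Φ(4.55/√15.63) = 1 − Φ(1.1509). So
  P(M_{15.63} ≥ 4.55) = 2(1 − Φ(1.1509)) ≈ 0.2498.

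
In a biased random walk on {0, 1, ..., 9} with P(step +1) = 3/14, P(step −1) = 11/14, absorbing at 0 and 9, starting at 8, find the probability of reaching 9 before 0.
P(hit 9 before 0) = (1 − (11/3)^8) / (1 − (11/3)^9) = 80382120/294741001

Let u_k denote P(reach 9 before 0 | start at k). Boundary: u_0 = 0, u_9 = 1. Recurrence: u_k = 3/14·u_{k+1} + 11/14·u_{k-1} for 1 ≤ k ≤ 8. Try u_k = A + B·r^k with r = q/p = (11/14)/(3/14) = 11/3. Substitution satisfies the recurrence; boundary conditions give:
  u_k = (1 − r^k) / (1 − r^N) = (1 − (11/3)^8) / (1 − (11/3)^9) = 80382120/294741001.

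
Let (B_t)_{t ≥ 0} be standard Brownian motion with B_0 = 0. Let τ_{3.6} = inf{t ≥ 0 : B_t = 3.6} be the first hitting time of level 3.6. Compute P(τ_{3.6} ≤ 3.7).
P(τ_{3.6} ≤ 3.7) = 2(1 − Φ(3.6/√3.7)) = 2(1 − Φ(1.8716)) ≈ 0.0613

By the reflection principle for standard BM, P(τ_b ≤ t) = 2 · P(B_t ≥ b). Since B_t ~ N(0, t), P(B_t ≥ 3.6) = 1 − Φ(3.6/√t) = 1 − Φ(3.6/√3.7) = 1 − Φ(1.8716) ≈ 0.03063. Doubling: P(τ_{3.6} ≤ 3.7) ≈ 2 · 0.03063 = 0.06126 ≈ 0.0613.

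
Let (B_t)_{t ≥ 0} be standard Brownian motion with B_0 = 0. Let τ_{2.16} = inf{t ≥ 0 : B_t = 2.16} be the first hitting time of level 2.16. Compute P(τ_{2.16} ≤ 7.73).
P(τ_{2.16} ≤ 7.73) = 2(1 − Φ(2.16/√7.73)) = 2(1 − Φ(0.7769)) ≈ 0.4372

By the reflection principle for standard BM, P(τ_b ≤ t) = 2 · P(B_t ≥ b). Since B_t ~ N(0, t), P(B_t ≥ 2.16) = 1 − Φ(2.16/√t) = 1 − Φ(2.16/√7.73) = 1 − Φ(0.7769) ≈ 0.21861. Doubling: P(τ_{2.16} ≤ 7.73) ≈ 2 · 0.21861 = 0.43722 ≈ 0.4372.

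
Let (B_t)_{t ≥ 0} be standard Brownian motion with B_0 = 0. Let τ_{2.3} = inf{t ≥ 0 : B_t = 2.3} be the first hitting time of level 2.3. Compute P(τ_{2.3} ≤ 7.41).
P(τ_{2.3} ≤ 7.41) = 2(1 − Φ(2.3/√7.41)) = 2(1 − Φ(0.8449)) ≈ 0.3982

By the reflection principle for standard BM, P(τ_b ≤ t) = 2 · P(B_t ≥ b). Since B_t ~ N(0, t), P(B_t ≥ 2.3) = 1 − Φ(2.3/√t) = 1 − Φ(2.3/√7.41) = 1 − Φ(0.8449) ≈ 0.19908. Doubling: P(τ_{2.3} ≤ 7.41) ≈ 2 · 0.19908 = 0.39816 ≈ 0.3982.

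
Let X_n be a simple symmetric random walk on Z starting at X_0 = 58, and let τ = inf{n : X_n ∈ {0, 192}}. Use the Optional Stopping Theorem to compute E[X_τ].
E[X_τ] = 58

X_n is a martingale and τ is a bounded-mean stopping time (indeed τ is finite a.s. with bounded expectation since the walk is in a bounded region). By the OST, E[X_τ] = E[X_0] = 58. Equivalently: E[X_τ] = 192 · P(hit 192 first) + 0 · P(hit 0 first) = 192 · (58/192) = 58.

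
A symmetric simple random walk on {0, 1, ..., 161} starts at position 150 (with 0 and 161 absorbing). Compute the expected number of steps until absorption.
E[τ | X_0 = 150] = 1650

Let v_k = E[τ | X_0 = k]. Boundary: v_0 = v_161 = 0. Recurrence: v_k = 1 + (v_{k-1} + v_{k+1})/2 for 1 ≤ k ≤ 160. The particular solution to v_k − (v_{k-1} + v_{k+1})/2 = 1 is v_k = −k^2. Adding homogeneous solution A + B k and matching boundaries gives v_k = k (161 − k). Substituting k = 150: v_150 = 150 · 11 = 1650.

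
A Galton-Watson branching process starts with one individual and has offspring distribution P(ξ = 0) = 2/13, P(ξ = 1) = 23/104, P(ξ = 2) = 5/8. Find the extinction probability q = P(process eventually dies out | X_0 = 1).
q = 16/65

The pgf is f(s) = 2/13 + 23/104·s + 5/8·s². The extinction probability q is the smallest fixed point of f in [0, 1]. Setting s = f(s):
  5/8·s² + (23/104 − 1)·s + 2/13 = 0
  5/8·s² − (2/13 + 5/8)·s + 2/13 = 0
which factors as (s − 1)·(5/8·s − 2/13) = 0, giving roots s = 1 and s = (2/13)/(5/8) = 16/65.
Mean offspring μ = 23/104 + 2·5/8 = 153/104 > 1 (supercritical), so q < 1. The extinction probability is the smaller root: q = (2/13)/(5/8) = 16/65.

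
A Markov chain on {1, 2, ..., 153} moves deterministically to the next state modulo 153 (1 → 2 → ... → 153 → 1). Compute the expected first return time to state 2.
E[T_2 | X_0 = 2] = 153

The chain cycles deterministically, so starting at state 2 it returns in exactly 153 steps. Equivalently, the stationary distribution is uniform π_j = 1/153 for every state j, so by Kac's formula E[T_2] = 1/π_2 = 153.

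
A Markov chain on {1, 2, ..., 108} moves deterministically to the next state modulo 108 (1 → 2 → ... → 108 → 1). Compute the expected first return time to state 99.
E[T_99 | X_0 = 99] = 108

The chain cycles deterministically, so starting at state 99 it returns in exactly 108 steps. Equivalently, the stationary distribution is uniform π_j = 1/108 for every state j, so by Kac's formula E[T_99] = 1/π_99 = 108.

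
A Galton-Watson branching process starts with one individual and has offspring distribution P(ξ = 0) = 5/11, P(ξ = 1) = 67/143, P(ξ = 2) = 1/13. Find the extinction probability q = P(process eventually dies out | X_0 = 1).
q = 1

Mean offspring μ = 0·5/11 + 1·67/143 + 2·1/13 = 89/143 ≤ 1. For μ ≤ 1 with offspring not concentrated at 1, the Galton-Watson process goes extinct almost surely, so q = 1.
(Algebraic check: The pgf is f(s) = 5/11 + 67/143·s + 1/13·s². The extinction probability q is the smallest fixed point of f in [0, 1]. Setting s = f(s):
  1/13·s² + (67/143 − 1)·s + 5/11 = 0
  1/13·s² − (5/11 + 1/13)·s + 5/11 = 0
which factors as (s − 1)·(1/13·s − 5/11) = 0, giving roots s = 1 and s = (5/11)/(1/13) = 65/11. Since 65/11 ≥ 1, the smallest root in [0, 1] is s = 1.)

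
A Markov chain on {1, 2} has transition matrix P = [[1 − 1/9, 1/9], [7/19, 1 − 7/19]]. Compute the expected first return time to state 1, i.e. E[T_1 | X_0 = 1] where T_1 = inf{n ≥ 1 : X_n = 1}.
E[T_1 | X_0 = 1] = 1/π_1 = 82/63

For an irreducible recurrent Markov chain with stationary distribution π, E[T_i | X_0 = i] = 1/π_i (Kac's formula). Here π_1 = (7/19)/(1/9 + 7/19) = (7/19)/(82/171) = 63/82, so E[T_1 | X_0 = 1] = 1/π_1 = (1/9 + 7/19)/(7/19) = (82/171)/(7/19) = 82/63.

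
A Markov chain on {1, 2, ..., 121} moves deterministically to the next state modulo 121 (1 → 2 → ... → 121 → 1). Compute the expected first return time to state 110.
E[T_110 | X_0 = 110] = 121

The chain cycles deterministically, so starting at state 110 it returns in exactly 121 steps. Equivalently, the stationary distribution is uniform π_j = 1/121 for every state j, so by Kac's formula E[T_110] = 1/π_110 = 121.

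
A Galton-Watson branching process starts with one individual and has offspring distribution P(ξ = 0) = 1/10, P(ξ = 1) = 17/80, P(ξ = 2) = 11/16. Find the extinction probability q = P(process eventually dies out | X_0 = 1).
q = 8/55

The pgf is f(s) = 1/10 + 17/80·s + 11/16·s². The extinction probability q is the smallest fixed point of f in [0, 1]. Setting s = f(s):
  11/16·s² + (17/80 − 1)·s + 1/10 = 0
  11/16·s² − (1/10 + 11/16)·s + 1/10 = 0
which factors as (s − 1)·(11/16·s − 1/10) = 0, giving roots s = 1 and s = (1/10)/(11/16) = 8/55.
Mean offspring μ = 17/80 + 2·11/16 = 127/80 > 1 (supercritical), so q < 1. The extinction probability is the smaller root: q = (1/10)/(11/16) = 8/55.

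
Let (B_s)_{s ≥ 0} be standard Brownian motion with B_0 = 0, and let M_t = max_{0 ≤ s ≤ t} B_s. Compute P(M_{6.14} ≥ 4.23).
P(M_{6.14} ≥ 4.23) = 2·P(B_{6.14} ≥ 4.23) = 2(1 − Φ(4.23/√6.14)) ≈ 0.0878

By the reflection principle for Brownian motion, P(M_t ≥ a) = 2 · P(B_t ≥ a) for a ≥ 0. Since B_t ~ N(0, t), P(B_t ≥ 4.23) = 1 − Φ(4.23/√t) = 1 − Φ(4.23/√6.14) = 1 − Φ(1.7071). So
  P(M_{6.14} ≥ 4.23) = 2(1 − Φ(1.7071)) ≈ 0.0878.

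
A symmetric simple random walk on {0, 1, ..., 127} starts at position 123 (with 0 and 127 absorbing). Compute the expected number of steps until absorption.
E[τ | X_0 = 123] = 492

Let v_k = E[τ | X_0 = k]. Boundary: v_0 = v_127 = 0. Recurrence: v_k = 1 + (v_{k-1} + v_{k+1})/2 for 1 ≤ k ≤ 126. The particular solution to v_k − (v_{k-1} + v_{k+1})/2 = 1 is v_k = −k^2. Adding homogeneous solution A + B k and matching boundaries gives v_k = k (127 − k). Substituting k = 123: v_123 = 123 · 4 = 492.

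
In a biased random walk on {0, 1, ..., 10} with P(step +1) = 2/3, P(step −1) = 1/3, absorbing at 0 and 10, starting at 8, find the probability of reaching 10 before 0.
P(hit 10 before 0) = (1 − (1/2)^8) / (1 − (1/2)^10) = 340/341

Let u_k denote P(reach 10 before 0 | start at k). Boundary: u_0 = 0, u_10 = 1. Recurrence: u_k = 2/3·u_{k+1} + 1/3·u_{k-1} for 1 ≤ k ≤ 9. Try u_k = A + B·r^k with r = q/p = (1/3)/(2/3) = 1/2. Substitution satisfies the recurrence; boundary conditions give:
  u_k = (1 − r^k) / (1 − r^N) = (1 − (1/2)^8) / (1 − (1/2)^10) = 340/341.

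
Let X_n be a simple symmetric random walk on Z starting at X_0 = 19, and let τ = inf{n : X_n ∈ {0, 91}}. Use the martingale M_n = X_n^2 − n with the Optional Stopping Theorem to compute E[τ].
E[τ] = 1368

M_n = X_n^2 − n is a martingale (since E[X_{n+1}^2 | F_n] = X_n^2 + 1). By OST (τ has finite mean in a bounded region), E[M_τ] = E[M_0] = X_0^2 − 0 = 19^2 = 361. Also E[M_τ] = E[X_τ^2] − E[τ]. The walk exits at 0 or 91, with P(hit 91 first) = 19/91, so E[X_τ^2] = 91^2 · 19/91 + 0 = 1729. Thus E[τ] = E[X_τ^2] − E[M_τ] = 1729 − 361 = 1368 = 19(91 − 19) = 1368.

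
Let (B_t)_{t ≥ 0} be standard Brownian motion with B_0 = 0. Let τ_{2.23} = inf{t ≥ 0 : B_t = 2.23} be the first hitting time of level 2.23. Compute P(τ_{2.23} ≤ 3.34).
P(τ_{2.23} ≤ 3.34) = 2(1 − Φ(2.23/√3.34)) = 2(1 − Φ(1.2202)) ≈ 0.2224

By the reflection principle for standard BM, P(τ_b ≤ t) = 2 · P(B_t ≥ b). Since B_t ~ N(0, t), P(B_t ≥ 2.23) = 1 − Φ(2.23/√t) = 1 − Φ(2.23/√3.34) = 1 − Φ(1.2202) ≈ 0.11119. Doubling: P(τ_{2.23} ≤ 3.34) ≈ 2 · 0.11119 = 0.22238 ≈ 0.2224.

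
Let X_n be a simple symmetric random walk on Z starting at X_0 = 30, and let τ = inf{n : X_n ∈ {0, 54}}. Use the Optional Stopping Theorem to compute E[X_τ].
E[X_τ] = 30

X_n is a martingale and τ is a bounded-mean stopping time (indeed τ is finite a.s. with bounded expectation since the walk is in a bounded region). By the OST, E[X_τ] = E[X_0] = 30. Equivalently: E[X_τ] = 54 · P(hit 54 first) + 0 · P(hit 0 first) = 54 · (30/54) = 30.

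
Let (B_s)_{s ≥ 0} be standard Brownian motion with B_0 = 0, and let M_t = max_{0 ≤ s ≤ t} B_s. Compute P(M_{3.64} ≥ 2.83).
P(M_{3.64} ≥ 2.83) = 2·P(B_{3.64} ≥ 2.83) = 2(1 − Φ(2.83/√3.64)) ≈ 0.1380

By the reflection principle for Brownian motion, P(M_t ≥ a) = 2 · P(B_t ≥ a) for a ≥ 0. Since B_t ~ N(0, t), P(B_t ≥ 2.83) = 1 − Φ(2.83/√t) = 1 − Φ(2.83/√3.64) = 1 − Φ(1.4833). So
  P(M_{3.64} ≥ 2.83) = 2(1 − Φ(1.4833)) ≈ 0.1380.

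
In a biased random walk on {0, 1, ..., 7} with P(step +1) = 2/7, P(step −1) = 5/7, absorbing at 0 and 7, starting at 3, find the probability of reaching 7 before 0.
P(hit 7 before 0) = (1 − (5/2)^3) / (1 − (5/2)^7) = 624/25999

Let u_k denote P(reach 7 before 0 | start at k). Boundary: u_0 = 0, u_7 = 1. Recurrence: u_k = 2/7·u_{k+1} + 5/7·u_{k-1} for 1 ≤ k ≤ 6. Try u_k = A + B·r^k with r = q/p = (5/7)/(2/7) = 5/2. Substitution satisfies the recurrence; boundary conditions give:
  u_k = (1 − r^k) / (1 − r^N) = (1 − (5/2)^3) / (1 − (5/2)^7) = 624/25999.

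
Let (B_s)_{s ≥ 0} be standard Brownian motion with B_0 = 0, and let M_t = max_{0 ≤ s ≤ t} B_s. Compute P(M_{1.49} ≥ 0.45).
P(M_{1.49} ≥ 0.45) = 2·P(B_{1.49} ≥ 0.45) = 2(1 − Φ(0.45/√1.49)) ≈ 0.7124

By the reflection principle for Brownian motion, P(M_t ≥ a) = 2 · P(B_t ≥ a) for a ≥ 0. Since B_t ~ N(0, t), P(B_t ≥ 0.45) = 1 − Φ(0.45/√t) = 1 − Φ(0.45/√1.49) = 1 − Φ(0.3687). So
  P(M_{1.49} ≥ 0.45) = 2(1 − Φ(0.3687)) ≈ 0.7124.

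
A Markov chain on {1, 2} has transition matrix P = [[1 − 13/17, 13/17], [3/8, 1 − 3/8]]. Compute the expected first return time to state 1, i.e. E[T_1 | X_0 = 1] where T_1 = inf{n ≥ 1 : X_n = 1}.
E[T_1 | X_0 = 1] = 1/π_1 = 155/51

For an irreducible recurrent Markov chain with stationary distribution π, E[T_i | X_0 = i] = 1/π_i (Kac's formula). Here π_1 = (3/8)/(13/17 + 3/8) = (3/8)/(155/136) = 51/155, so E[T_1 | X_0 = 1] = 1/π_1 = (13/17 + 3/8)/(3/8) = (155/136)/(3/8) = 155/51.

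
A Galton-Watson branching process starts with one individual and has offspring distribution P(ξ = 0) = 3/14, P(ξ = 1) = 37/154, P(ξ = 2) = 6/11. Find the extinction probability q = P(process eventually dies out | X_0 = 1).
q = 11/28

The pgf is f(s) = 3/14 + 37/154·s + 6/11·s². The extinction probability q is the smallest fixed point of f in [0, 1]. Setting s = f(s):
  6/11·s² + (37/154 − 1)·s + 3/14 = 0
  6/11·s² − (3/14 + 6/11)·s + 3/14 = 0
which factors as (s − 1)·(6/11·s − 3/14) = 0, giving roots s = 1 and s = (3/14)/(6/11) = 11/28.
Mean offspring μ = 37/154 + 2·6/11 = 205/154 > 1 (supercritical), so q < 1. The extinction probability is the smaller root: q = (3/14)/(6/11) = 11/28.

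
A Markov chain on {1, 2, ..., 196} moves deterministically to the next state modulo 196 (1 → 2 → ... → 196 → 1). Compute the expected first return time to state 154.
E[T_154 | X_0 = 154] = 196

The chain cycles deterministically, so starting at state 154 it returns in exactly 196 steps. Equivalently, the stationary distribution is uniform π_j = 1/196 for every state j, so by Kac's formula E[T_154] = 1/π_154 = 196.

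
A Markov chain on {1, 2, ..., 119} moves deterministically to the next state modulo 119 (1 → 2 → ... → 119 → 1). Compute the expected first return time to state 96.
E[T_96 | X_0 = 96] = 119

The chain cycles deterministically, so starting at state 96 it returns in exactly 119 steps. Equivalently, the stationary distribution is uniform π_j = 1/119 for every state j, so by Kac's formula E[T_96] = 1/π_96 = 119.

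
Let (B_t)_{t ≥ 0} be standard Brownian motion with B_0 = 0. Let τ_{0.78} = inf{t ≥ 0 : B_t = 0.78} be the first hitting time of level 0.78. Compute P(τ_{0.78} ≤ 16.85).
P(τ_{0.78} ≤ 16.85) = 2(1 − Φ(0.78/√16.85)) = 2(1 − Φ(0.1900)) ≈ 0.8493

By the reflection principle for standard BM, P(τ_b ≤ t) = 2 · P(B_t ≥ b). Since B_t ~ N(0, t), P(B_t ≥ 0.78) = 1 − Φ(0.78/√t) = 1 − Φ(0.78/√16.85) = 1 − Φ(0.1900) ≈ 0.42465. Doubling: P(τ_{0.78} ≤ 16.85) ≈ 2 · 0.42465 = 0.84930 ≈ 0.8493.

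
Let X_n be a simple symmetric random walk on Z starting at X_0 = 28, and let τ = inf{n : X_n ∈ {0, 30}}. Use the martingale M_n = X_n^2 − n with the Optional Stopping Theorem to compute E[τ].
E[τ] = 56

M_n = X_n^2 − n is a martingale (since E[X_{n+1}^2 | F_n] = X_n^2 + 1). By OST (τ has finite mean in a bounded region), E[M_τ] = E[M_0] = X_0^2 − 0 = 28^2 = 784. Also E[M_τ] = E[X_τ^2] − E[τ]. The walk exits at 0 or 30, with P(hit 30 first) = 28/30, so E[X_τ^2] = 30^2 · 28/30 + 0 = 840. Thus E[τ] = E[X_τ^2] − E[M_τ] = 840 − 784 = 56 = 28(30 − 28) = 56.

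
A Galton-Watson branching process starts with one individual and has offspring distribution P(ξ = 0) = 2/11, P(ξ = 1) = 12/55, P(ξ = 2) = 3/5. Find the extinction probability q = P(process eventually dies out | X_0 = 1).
q = 10/33

The pgf is f(s) = 2/11 + 12/55·s + 3/5·s². The extinction probability q is the smallest fixed point of f in [0, 1]. Setting s = f(s):
  3/5·s² + (12/55 − 1)·s + 2/11 = 0
  3/5·s² − (2/11 + 3/5)·s + 2/11 = 0
which factors as (s − 1)·(3/5·s − 2/11) = 0, giving roots s = 1 and s = (2/11)/(3/5) = 10/33.
Mean offspring μ = 12/55 + 2·3/5 = 78/55 > 1 (supercritical), so q < 1. The extinction probability is the smaller root: q = (2/11)/(3/5) = 10/33.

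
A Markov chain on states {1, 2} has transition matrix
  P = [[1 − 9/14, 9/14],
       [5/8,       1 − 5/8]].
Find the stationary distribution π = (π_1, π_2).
π_1 = 35/71, π_2 = 36/71

Solve πP = π with π_1 + π_2 = 1. From πP = π: π_1 · (1 − 9/14) + π_2 · 5/8 = π_1 ⇒ π_2 · 5/8 = π_1 · 9/14 ⇒ π_2/π_1 = (9/14)/(5/8) = 36/35. Together with π_1 + π_2 = 1:
  π_1 = (5/8)/(9/14 + 5/8) = (5/8)/(71/56) = 35/71,
  π_2 = (9/14)/(9/14 + 5/8) = (9/14)/(71/56) = 36/71.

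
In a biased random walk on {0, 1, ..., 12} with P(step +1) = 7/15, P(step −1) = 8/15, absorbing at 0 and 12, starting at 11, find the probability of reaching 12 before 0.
P(hit 12 before 0) = (1 − (8/7)^11) / (1 − (8/7)^12) = 46288254943/54878189535

Let u_k denote P(reach 12 before 0 | start at k). Boundary: u_0 = 0, u_12 = 1. Recurrence: u_k = 7/15·u_{k+1} + 8/15·u_{k-1} for 1 ≤ k ≤ 11. Try u_k = A + B·r^k with r = q/p = (8/15)/(7/15) = 8/7. Substitution satisfies the recurrence; boundary conditions give:
  u_k = (1 − r^k) / (1 − r^N) = (1 − (8/7)^11) / (1 − (8/7)^12) = 46288254943/54878189535.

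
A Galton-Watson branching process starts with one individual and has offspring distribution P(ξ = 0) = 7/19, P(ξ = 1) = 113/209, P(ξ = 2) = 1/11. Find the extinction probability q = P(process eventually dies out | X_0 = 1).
q = 1

Mean offspring μ = 0·7/19 + 1·113/209 + 2·1/11 = 151/209 ≤ 1. For μ ≤ 1 with offspring not concentrated at 1, the Galton-Watson process goes extinct almost surely, so q = 1.
(Algebraic check: The pgf is f(s) = 7/19 + 113/209·s + 1/11·s². The extinction probability q is the smallest fixed point of f in [0, 1]. Setting s = f(s):
  1/11·s² + (113/209 − 1)·s + 7/19 = 0
  1/11·s² − (7/19 + 1/11)·s + 7/19 = 0
which factors as (s − 1)·(1/11·s − 7/19) = 0, giving roots s = 1 and s = (7/19)/(1/11) = 77/19. Since 77/19 ≥ 1, the smallest root in [0, 1] is s = 1.)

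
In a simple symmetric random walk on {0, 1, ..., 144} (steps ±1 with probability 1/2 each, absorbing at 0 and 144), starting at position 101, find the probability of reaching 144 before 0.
P(hit 144 before 0) = 101/144

Let u_k = P(hit 144 before 0 | start at k). Then u_0 = 0, u_144 = 1, and u_k = u_{k-1}/2 + u_{k+1}/2 for 1 ≤ k ≤ 143. This harmonic recurrence is solved by u_k = k/144, giving u_101 = 101/144.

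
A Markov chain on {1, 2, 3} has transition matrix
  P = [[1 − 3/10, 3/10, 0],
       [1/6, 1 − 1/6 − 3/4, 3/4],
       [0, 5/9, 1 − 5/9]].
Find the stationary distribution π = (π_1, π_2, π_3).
π = (100/523, 180/523, 243/523)

This is a birth-death chain on three states, which satisfies detailed balance: π_1 · P_{12} = π_2 · P_{21} and π_2 · P_{23} = π_3 · P_{32}.
From π_1 · 3/10 = π_2 · 1/6: π_2/π_1 = (3/10)/(1/6) = 9/5.
From π_2 · 3/4 = π_3 · 5/9: π_3/π_2 = (3/4)/(5/9) = 27/20.
Take π_1 proportional to 1; then unnormalized π = (1, 9/5, 243/100). Normalize by dividing by the sum 523/100:
  π = (100/523, 180/523, 243/523).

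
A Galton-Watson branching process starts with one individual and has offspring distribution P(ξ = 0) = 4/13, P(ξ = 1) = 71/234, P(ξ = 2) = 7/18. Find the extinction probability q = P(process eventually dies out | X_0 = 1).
q = 72/91

The pgf is f(s) = 4/13 + 71/234·s + 7/18·s². The extinction probability q is the smallest fixed point of f in [0, 1]. Setting s = f(s):
  7/18·s² + (71/234 − 1)·s + 4/13 = 0
  7/18·s² − (4/13 + 7/18)·s + 4/13 = 0
which factors as (s − 1)·(7/18·s − 4/13) = 0, giving roots s = 1 and s = (4/13)/(7/18) = 72/91.
Mean offspring μ = 71/234 + 2·7/18 = 253/234 > 1 (supercritical), so q < 1. The extinction probability is the smaller root: q = (4/13)/(7/18) = 72/91.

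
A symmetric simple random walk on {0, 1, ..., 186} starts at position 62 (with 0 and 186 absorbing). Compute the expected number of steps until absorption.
E[τ | X_0 = 62] = 7688

Let v_k = E[τ | X_0 = k]. Boundary: v_0 = v_186 = 0. Recurrence: v_k = 1 + (v_{k-1} + v_{k+1})/2 for 1 ≤ k ≤ 185. The particular solution to v_k − (v_{k-1} + v_{k+1})/2 = 1 is v_k = −k^2. Adding homogeneous solution A + B k and matching boundaries gives v_k = k (186 − k). Substituting k = 62: v_62 = 62 · 124 = 7688.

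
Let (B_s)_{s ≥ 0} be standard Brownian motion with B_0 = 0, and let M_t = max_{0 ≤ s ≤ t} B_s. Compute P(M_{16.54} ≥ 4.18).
P(M_{16.54} ≥ 4.18) = 2·P(B_{16.54} ≥ 4.18) = 2(1 − Φ(4.18/√16.54)) ≈ 0.3040

By the reflection principle for Brownian motion, P(M_t ≥ a) = 2 · P(B_t ≥ a) for a ≥ 0. Since B_t ~ N(0, t), P(B_t ≥ 4.18) = 1 − Φ(4.18/√t) = 1 − Φ(4.18/√16.54) = 1 − Φ(1.0278). So
  P(M_{16.54} ≥ 4.18) = 2(1 − Φ(1.0278)) ≈ 0.3040.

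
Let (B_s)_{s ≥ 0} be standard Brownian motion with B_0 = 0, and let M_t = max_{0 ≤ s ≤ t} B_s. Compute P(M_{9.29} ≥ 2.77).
P(M_{9.29} ≥ 2.77) = 2·P(B_{9.29} ≥ 2.77) = 2(1 − Φ(2.77/√9.29)) ≈ 0.3635

By the reflection principle for Brownian motion, P(M_t ≥ a) = 2 · P(B_t ≥ a) for a ≥ 0. Since B_t ~ N(0, t), P(B_t ≥ 2.77) = 1 − Φ(2.77/√t) = 1 − Φ(2.77/√9.29) = 1 − Φ(0.9088). So
  P(M_{9.29} ≥ 2.77) = 2(1 − Φ(0.9088)) ≈ 0.3635.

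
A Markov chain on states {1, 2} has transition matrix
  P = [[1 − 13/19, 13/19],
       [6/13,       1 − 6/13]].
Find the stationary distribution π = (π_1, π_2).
π_1 = 114/283, π_2 = 169/283

Solve πP = π with π_1 + π_2 = 1. From πP = π: π_1 · (1 − 13/19) + π_2 · 6/13 = π_1 ⇒ π_2 · 6/13 = π_1 · 13/19 ⇒ π_2/π_1 = (13/19)/(6/13) = 169/114. Together with π_1 + π_2 = 1:
  π_1 = (6/13)/(13/19 + 6/13) = (6/13)/(283/247) = 114/283,
  π_2 = (13/19)/(13/19 + 6/13) = (13/19)/(283/247) = 169/283.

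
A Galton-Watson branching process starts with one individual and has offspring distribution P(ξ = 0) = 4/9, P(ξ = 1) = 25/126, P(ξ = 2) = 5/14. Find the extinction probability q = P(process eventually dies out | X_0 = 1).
q = 1

Mean offspring μ = 0·4/9 + 1·25/126 + 2·5/14 = 115/126 ≤ 1. For μ ≤ 1 with offspring not concentrated at 1, the Galton-Watson process goes extinct almost surely, so q = 1.
(Algebraic check: The pgf is f(s) = 4/9 + 25/126·s + 5/14·s². The extinction probability q is the smallest fixed point of f in [0, 1]. Setting s = f(s):
  5/14·s² + (25/126 − 1)·s + 4/9 = 0
  5/14·s² − (4/9 + 5/14)·s + 4/9 = 0
which factors as (s − 1)·(5/14·s − 4/9) = 0, giving roots s = 1 and s = (4/9)/(5/14) = 56/45. Since 56/45 ≥ 1, the smallest root in [0, 1] is s = 1.)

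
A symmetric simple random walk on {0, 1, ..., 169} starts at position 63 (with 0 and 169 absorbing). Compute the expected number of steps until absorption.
E[τ | X_0 = 63] = 6678

Let v_k = E[τ | X_0 = k]. Boundary: v_0 = v_169 = 0. Recurrence: v_k = 1 + (v_{k-1} + v_{k+1})/2 for 1 ≤ k ≤ 168. The particular solution to v_k − (v_{k-1} + v_{k+1})/2 = 1 is v_k = −k^2. Adding homogeneous solution A + B k and matching boundaries gives v_k = k (169 − k). Substituting k = 63: v_63 = 63 · 106 = 6678.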